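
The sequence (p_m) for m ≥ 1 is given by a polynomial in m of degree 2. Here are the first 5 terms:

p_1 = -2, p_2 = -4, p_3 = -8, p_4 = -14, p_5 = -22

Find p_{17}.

-274

1st diffs: -2, -4, -6, -8.
2nd diffs: -2, -2, -2 (constant).
So p_m = -m^2 + m - 2.
Evaluating at m = 17 gives p_{17} = -274.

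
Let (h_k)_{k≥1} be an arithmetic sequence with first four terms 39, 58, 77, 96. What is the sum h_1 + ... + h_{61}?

Common difference d = 19.
h_k = 39 + (k - 1)·19.
h_{61} = 1179; S = 61·(39 + 1179)/2 = 37149.

37149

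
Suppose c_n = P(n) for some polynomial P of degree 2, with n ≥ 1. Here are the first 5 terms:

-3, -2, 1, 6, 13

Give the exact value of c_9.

1st diffs: 1, 3, 5, 7.
2nd diffs: 2, 2, 2 (constant).
Newton forward-difference form: c_n = -3 + 1·C(n-1,1) + 2·C(n-1,2).
At n = 9: n-1 = 8, so c_9 = -3 + 8 + 56 = 61.

61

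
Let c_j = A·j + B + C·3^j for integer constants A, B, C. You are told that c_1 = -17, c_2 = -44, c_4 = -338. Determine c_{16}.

-172186934

Plug in j = 1, 2, 4: A + B + 3C = -17; 2A + B + 9C = -44; 4A + B + 81C = -338.
Subtracting the first from the second: A + 6C = -27.
Subtracting the second from the third: 2A + 72C = -294.
Solving: C = -4, A = -3, then B = -2.
Hence c_{16} = -3·16 + (-2) + (-4)·43046721 = -172186934.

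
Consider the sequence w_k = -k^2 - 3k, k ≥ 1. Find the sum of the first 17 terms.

Over k = 1..17: Σk = 153, Σk² = 1785.
Total = (-1)·1785 + (-3)·153 = -2244.

-2244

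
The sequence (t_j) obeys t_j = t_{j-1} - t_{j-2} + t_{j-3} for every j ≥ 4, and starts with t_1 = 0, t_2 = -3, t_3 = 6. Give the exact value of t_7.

6

Applying the relation repeatedly:
t_4 = 9; t_5 = 0; t_6 = -3; t_7 = 6.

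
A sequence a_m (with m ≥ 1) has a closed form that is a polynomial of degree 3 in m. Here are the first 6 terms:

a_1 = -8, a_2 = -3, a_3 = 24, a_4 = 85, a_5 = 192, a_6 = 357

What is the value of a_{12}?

1st diffs: 5, 27, 61, 107, 165.
2nd diffs: 22, 34, 46, 58.
3rd diffs: 12, 12, 12 (constant).
Newton forward-difference form: a_m = -8 + 5·C(m-1,1) + 22·C(m-1,2) + 12·C(m-1,3).
At m = 12: m-1 = 11, so a_{12} = -8 + 55 + 1210 + 1980 = 3237.

3237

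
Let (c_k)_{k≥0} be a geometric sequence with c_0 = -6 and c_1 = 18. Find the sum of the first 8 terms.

Common ratio r = -3.
c_k = (-6)·(-3)^(k-0).
S = (-6)·((-3)^8 - 1)/(-3 - 1) = (-6)·(6561 - 1)/(-4) = 9840.

9840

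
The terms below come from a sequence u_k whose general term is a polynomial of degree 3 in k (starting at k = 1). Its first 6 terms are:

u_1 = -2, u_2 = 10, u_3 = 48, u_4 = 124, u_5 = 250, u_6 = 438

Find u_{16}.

1st diffs: 12, 38, 76, 126, 188.
2nd diffs: 26, 38, 50, 62.
3rd diffs: 12, 12, 12 (constant).
So u_k = 2k^3 + k^2 - 5k.
Evaluating at k = 16 gives u_{16} = 8368.

8368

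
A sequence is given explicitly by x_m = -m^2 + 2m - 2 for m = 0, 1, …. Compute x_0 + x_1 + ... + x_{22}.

-3335

Over m = 0..22: Σm = 253, Σm² = 3795.
Total = (-1)·3795 + (2)·253 + (-2)·23 = -3335.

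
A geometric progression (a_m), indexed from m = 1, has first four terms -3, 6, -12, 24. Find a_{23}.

-12582912

Common ratio r = -2.
a_m = (-3)·(-2)^(m-1).
a_{23} = (-3)·(-2)^22 = -12582912.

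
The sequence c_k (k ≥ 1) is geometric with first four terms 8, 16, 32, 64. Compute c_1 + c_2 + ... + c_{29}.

Common ratio r = 2.
c_k = 8·2^(k-1).
S = 8·(2^29 - 1)/(2 - 1) = 8·(536870912 - 1)/(1) = 4294967288.

4294967288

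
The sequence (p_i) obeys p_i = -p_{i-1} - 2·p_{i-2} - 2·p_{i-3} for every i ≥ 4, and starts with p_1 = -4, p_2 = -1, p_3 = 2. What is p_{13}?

p_4 = 8;  p_5 = -10;  p_6 = -10;  p_7 = 14;  p_8 = 26;  p_9 = -34;  p_{10} = -46;  p_{11} = 62;  p_{12} = 98;  p_{13} = -130.

-130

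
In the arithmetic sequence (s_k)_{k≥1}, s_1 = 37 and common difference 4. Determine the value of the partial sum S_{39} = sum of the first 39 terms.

s_k = 37 + (k - 1)·4.
s_{39} = 189; S = 39·(37 + 189)/2 = 4407.

4407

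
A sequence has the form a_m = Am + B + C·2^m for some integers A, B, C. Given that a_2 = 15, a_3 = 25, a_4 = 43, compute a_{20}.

The three given values yield: 2A + B + 4C = 15; 3A + B + 8C = 25; 4A + B + 16C = 43.
Subtracting the first from the second: A + 4C = 10.
Subtracting the second from the third: A + 8C = 18.
Solving: C = 2, A = 2, then B = 3.
Hence a_{20} = 2·20 + 3 + 2·1048576 = 2097195.

2097195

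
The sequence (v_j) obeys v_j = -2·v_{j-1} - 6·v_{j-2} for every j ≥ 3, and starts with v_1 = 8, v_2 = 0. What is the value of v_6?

-768

Iterate the recurrence:
v_3 = -48  v_4 = 96  v_5 = 96  v_6 = -768.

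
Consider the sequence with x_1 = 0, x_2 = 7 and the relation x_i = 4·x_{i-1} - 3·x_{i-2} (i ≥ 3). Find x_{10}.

68887

Step forward from the initial values:
x_3 = 28;  x_4 = 91;  x_5 = 280;  x_6 = 847;  x_7 = 2548;  x_8 = 7651;  x_9 = 22960;  x_{10} = 68887.
(Characteristic roots are 3 and 1.)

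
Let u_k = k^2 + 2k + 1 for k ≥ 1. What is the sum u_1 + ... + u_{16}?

1784

Over k = 1..16: Σk = 136, Σk² = 1496.
Total = (1)·1496 + (2)·136 + (1)·16 = 1784.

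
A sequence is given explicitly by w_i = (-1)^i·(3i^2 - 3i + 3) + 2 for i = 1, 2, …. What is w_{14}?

(-1)^14 = 1; 3i^2 - 3i + 3 at i=14 is 549; so w_{14} = 551.

551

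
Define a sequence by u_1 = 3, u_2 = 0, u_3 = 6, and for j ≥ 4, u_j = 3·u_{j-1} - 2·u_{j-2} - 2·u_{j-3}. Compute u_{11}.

Compute successive terms:
u_4 = 12  u_5 = 24  u_6 = 36  u_7 = 36  u_8 = -12  u_9 = -180  u_{10} = -588  u_{11} = -1380.

-1380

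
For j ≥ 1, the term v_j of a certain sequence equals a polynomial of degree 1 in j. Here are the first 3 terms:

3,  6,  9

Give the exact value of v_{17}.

51

1st diffs: 3, 3 (constant).
So v_j = 3j.
Evaluating at j = 17 gives v_{17} = 51.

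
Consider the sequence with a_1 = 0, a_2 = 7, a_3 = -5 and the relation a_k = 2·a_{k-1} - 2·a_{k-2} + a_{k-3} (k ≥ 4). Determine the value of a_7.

0

Iterate the recurrence:
a_4 = -24  a_5 = -31  a_6 = -19  a_7 = 0.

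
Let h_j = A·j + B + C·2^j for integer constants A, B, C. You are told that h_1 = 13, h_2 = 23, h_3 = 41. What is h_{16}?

Write the equations: A + B + 2C = 13; 2A + B + 4C = 23; 3A + B + 8C = 41.
Subtracting the first from the second: A + 2C = 10.
Subtracting the second from the third: A + 4C = 18.
Solving: C = 4, A = 2, then B = 3.
Therefore h_{16} = 32 + 3 + 4·65536 = 262179.

262179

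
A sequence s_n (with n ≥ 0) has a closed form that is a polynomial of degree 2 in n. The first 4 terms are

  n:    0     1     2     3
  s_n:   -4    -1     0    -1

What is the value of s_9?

1st diffs: 3, 1, -1.
2nd diffs: -2, -2 (constant).
Newton forward-difference form: s_n = -4 + 3·C(n,1) + (-2)·C(n,2).
At n = 9: n = 9, so s_9 = -4 + 27 - 72 = -49.

-49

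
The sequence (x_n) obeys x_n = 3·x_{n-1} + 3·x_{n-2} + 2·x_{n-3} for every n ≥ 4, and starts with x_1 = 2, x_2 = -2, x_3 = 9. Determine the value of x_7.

Applying the relation repeatedly:
x_4 = 25;  x_5 = 98;  x_6 = 387;  x_7 = 1505.

1505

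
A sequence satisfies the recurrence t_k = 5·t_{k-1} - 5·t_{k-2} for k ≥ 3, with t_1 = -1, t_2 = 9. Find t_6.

2850

t_3 = 50;  t_4 = 205;  t_5 = 775;  t_6 = 2850.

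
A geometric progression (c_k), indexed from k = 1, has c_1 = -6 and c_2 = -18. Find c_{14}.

-9565938

Common ratio r = 3.
c_k = (-6)·3^(k-1).
c_{14} = (-6)·3^13 = -9565938.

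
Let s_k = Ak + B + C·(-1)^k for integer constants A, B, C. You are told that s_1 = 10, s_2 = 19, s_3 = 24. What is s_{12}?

89

At k = 1, 2, 3: A + B - C = 10; 2A + B + C = 19; 3A + B - C = 24.
Subtracting the first from the second: A + 2C = 9.
Subtracting the second from the third: A - 2C = 5.
Solving: C = 1, A = 7, then B = 4.
Therefore s_{12} = 84 + 4 + 1·1 = 89.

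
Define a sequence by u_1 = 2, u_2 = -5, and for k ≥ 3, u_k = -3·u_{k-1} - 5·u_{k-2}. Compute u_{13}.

-36430

u_3 = 5;  u_4 = 10;  u_5 = -55;  …;  u_{10} = -2510;  u_{11} = 305;  u_{12} = 11635;  u_{13} = -36430.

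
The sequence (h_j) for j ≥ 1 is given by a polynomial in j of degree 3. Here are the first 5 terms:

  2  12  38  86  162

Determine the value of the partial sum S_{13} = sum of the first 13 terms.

1st diffs: 10, 26, 48, 76.
2nd diffs: 16, 22, 28.
3rd diffs: 6, 6 (constant).
Newton forward-difference form: h_j = 2 + 10·C(j-1,1) + 16·C(j-1,2) + 6·C(j-1,3).
Continuing: …, 272, 422, 618, 866, …, h_{13} = 2498.
Summing j = 1..13 (13 terms) gives 9672.

9672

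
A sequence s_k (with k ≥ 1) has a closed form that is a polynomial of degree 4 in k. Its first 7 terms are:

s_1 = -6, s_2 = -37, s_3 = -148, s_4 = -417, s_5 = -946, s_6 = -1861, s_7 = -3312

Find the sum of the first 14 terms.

1st diffs: -31, -111, -269, -529, -915, -1451.
2nd diffs: -80, -158, -260, -386, -536.
3rd diffs: -78, -102, -126, -150.
4th diffs: -24, -24, -24 (constant).
Newton forward-difference form: s_k = -6 + (-31)·C(k-1,1) + (-80)·C(k-1,2) + (-78)·C(k-1,3) + (-24)·C(k-1,4).
Continuing: …, -5473, -8542, -12741, -18316, …, s_{14} = -46117.
Summing k = 1..14 (14 terms) gives -158151.

-158151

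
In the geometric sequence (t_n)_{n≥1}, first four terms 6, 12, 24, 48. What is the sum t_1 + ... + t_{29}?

Common ratio r = 2.
t_n = 6·2^(n-1).
S = 6·(2^29 - 1)/(2 - 1) = 6·(536870912 - 1)/(1) = 3221225466.

3221225466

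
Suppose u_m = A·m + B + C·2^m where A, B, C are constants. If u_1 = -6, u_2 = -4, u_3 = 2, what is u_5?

Write the equations: A + B + 2C = -6; 2A + B + 4C = -4; 3A + B + 8C = 2.
Subtracting the first from the second: A + 2C = 2.
Subtracting the second from the third: A + 4C = 6.
Solving: C = 2, A = -2, then B = -8.
So u_m = -2·m + (-8) + 2·2^m; at m=5 this is 46.

46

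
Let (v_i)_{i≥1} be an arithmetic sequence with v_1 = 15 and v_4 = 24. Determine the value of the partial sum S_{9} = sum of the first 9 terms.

243

Common difference d = (24 - 15) / (4 - 1) = 3.
v_i = 15 + (i - 1)·3.
v_9 = 39; S = 9·(15 + 39)/2 = 243.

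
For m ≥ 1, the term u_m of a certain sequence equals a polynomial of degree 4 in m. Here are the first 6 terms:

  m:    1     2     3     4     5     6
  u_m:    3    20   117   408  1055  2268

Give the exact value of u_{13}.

54327

1st diffs: 17, 97, 291, 647, 1213.
2nd diffs: 80, 194, 356, 566.
3rd diffs: 114, 162, 210.
4th diffs: 48, 48 (constant).
Newton forward-difference form: u_m = 3 + 17·C(m-1,1) + 80·C(m-1,2) + 114·C(m-1,3) + 48·C(m-1,4).
At m = 13: m-1 = 12, so u_{13} = 3 + 204 + 5280 + 25080 + 23760 = 54327.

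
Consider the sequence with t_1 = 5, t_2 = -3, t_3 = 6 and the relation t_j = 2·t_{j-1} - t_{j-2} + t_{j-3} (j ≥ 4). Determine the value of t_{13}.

2540

t_4 = 20;  t_5 = 31;  t_6 = 48;  t_7 = 85;  t_8 = 153;  t_9 = 269;  t_{10} = 470;  t_{11} = 824;  t_{12} = 1447;  t_{13} = 2540.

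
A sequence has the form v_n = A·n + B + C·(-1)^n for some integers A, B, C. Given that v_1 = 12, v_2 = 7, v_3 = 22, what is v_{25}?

132

Plug in n = 1, 2, 3: A + B - C = 12; 2A + B + C = 7; 3A + B - C = 22.
Subtracting the first from the second: A + 2C = -5.
Subtracting the second from the third: A - 2C = 15.
Solving: C = -5, A = 5, then B = 2.
Hence v_{25} = 5·25 + 2 + (-5)·(-1) = 132.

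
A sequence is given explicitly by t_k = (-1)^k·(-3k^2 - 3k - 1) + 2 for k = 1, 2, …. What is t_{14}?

(-1)^14 = 1; -3k^2 - 3k - 1 at k=14 is -631; so t_{14} = -629.

-629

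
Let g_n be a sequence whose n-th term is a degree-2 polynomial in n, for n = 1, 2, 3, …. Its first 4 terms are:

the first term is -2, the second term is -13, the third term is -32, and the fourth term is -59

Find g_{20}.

1st diffs: -11, -19, -27.
2nd diffs: -8, -8 (constant).
Newton forward-difference form: g_n = -2 + (-11)·C(n-1,1) + (-8)·C(n-1,2).
At n = 20: n-1 = 19, so g_{20} = -2 - 209 - 1368 = -1579.

-1579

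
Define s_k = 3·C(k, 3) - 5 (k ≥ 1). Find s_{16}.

C(16, 3) = 560, so s_{16} = 1675.

1675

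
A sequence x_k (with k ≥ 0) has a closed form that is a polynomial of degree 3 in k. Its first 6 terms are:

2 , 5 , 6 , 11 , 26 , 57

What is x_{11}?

1st diffs: 3, 1, 5, 15, 31.
2nd diffs: -2, 4, 10, 16.
3rd diffs: 6, 6, 6 (constant).
Newton forward-difference form: x_k = 2 + 3·C(k,1) + (-2)·C(k,2) + 6·C(k,3).
At k = 11: k = 11, so x_{11} = 2 + 33 - 110 + 990 = 915.

915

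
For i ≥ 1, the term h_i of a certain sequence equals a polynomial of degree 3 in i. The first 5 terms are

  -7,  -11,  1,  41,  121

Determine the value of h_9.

1st diffs: -4, 12, 40, 80.
2nd diffs: 16, 28, 40.
3rd diffs: 12, 12 (constant).
Newton forward-difference form: h_i = -7 + (-4)·C(i-1,1) + 16·C(i-1,2) + 12·C(i-1,3).
At i = 9: i-1 = 8, so h_9 = -7 - 32 + 448 + 672 = 1081.

1081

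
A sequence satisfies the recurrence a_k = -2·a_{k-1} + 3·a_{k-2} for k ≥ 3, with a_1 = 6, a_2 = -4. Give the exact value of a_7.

1826

Step forward from the initial values:
a_3 = 26  a_4 = -64  a_5 = 206  a_6 = -604  a_7 = 1826.
(Characteristic roots are 1 and -3.)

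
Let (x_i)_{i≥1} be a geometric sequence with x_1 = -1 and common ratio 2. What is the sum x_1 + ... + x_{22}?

x_i = (-1)·2^(i-1).
S = (-1)·(2^22 - 1)/(2 - 1) = (-1)·(4194304 - 1)/(1) = -4194303.

-4194303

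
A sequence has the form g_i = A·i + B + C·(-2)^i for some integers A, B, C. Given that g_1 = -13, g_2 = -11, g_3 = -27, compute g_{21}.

-2097243

Write the equations: A + B - 2C = -13; 2A + B + 4C = -11; 3A + B - 8C = -27.
Subtracting the first from the second: A + 6C = 2.
Subtracting the second from the third: A - 12C = -16.
Solving: C = 1, A = -4, then B = -7.
Therefore g_{21} = -84 + (-7) + 1·(-2097152) = -2097243.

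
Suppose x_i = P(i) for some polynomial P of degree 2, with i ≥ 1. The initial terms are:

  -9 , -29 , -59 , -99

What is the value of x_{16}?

1st diffs: -20, -30, -40.
2nd diffs: -10, -10 (constant).
Newton forward-difference form: x_i = -9 + (-20)·C(i-1,1) + (-10)·C(i-1,2).
At i = 16: i-1 = 15, so x_{16} = -9 - 300 - 1050 = -1359.

-1359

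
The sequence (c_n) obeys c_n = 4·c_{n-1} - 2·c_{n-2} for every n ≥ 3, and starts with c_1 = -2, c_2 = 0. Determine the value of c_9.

7648

c_3 = 4;  c_4 = 16;  c_5 = 56;  c_6 = 192;  c_7 = 656;  c_8 = 2240;  c_9 = 7648.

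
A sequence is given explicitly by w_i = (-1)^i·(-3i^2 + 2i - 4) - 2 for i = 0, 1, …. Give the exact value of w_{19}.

(-1)^19 = -1; -3i^2 + 2i - 4 at i=19 is -1049; so w_{19} = 1047.

1047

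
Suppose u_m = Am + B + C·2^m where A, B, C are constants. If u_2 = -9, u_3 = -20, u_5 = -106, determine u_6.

Plug in m = 2, 3, 5: 2A + B + 4C = -9; 3A + B + 8C = -20; 5A + B + 32C = -106.
Subtracting the first from the second: A + 4C = -11.
Subtracting the second from the third: 2A + 24C = -86.
Solving: C = -4, A = 5, then B = -3.
Hence u_6 = 5·6 + (-3) + (-4)·64 = -229.

-229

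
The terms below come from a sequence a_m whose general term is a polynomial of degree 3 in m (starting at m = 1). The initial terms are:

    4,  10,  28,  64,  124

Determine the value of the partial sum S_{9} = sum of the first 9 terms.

2016

1st diffs: 6, 18, 36, 60.
2nd diffs: 12, 18, 24.
3rd diffs: 6, 6 (constant).
So a_m = m^3 - m + 4.
Continuing: 214, 340, 508, 724.
Summing m = 1..9 (9 terms) gives 2016.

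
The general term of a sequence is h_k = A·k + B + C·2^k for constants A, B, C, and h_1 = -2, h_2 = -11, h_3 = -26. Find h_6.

-203

At k = 1, 2, 3: A + B + 2C = -2; 2A + B + 4C = -11; 3A + B + 8C = -26.
Subtracting the first from the second: A + 2C = -9.
Subtracting the second from the third: A + 4C = -15.
Solving: C = -3, A = -3, then B = 7.
Therefore h_6 = -18 + 7 + (-3)·64 = -203.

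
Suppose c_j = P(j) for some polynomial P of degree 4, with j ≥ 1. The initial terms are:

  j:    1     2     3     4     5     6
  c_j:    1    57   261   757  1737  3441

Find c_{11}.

1st diffs: 56, 204, 496, 980, 1704.
2nd diffs: 148, 292, 484, 724.
3rd diffs: 144, 192, 240.
4th diffs: 48, 48 (constant).
Newton forward-difference form: c_j = 1 + 56·C(j-1,1) + 148·C(j-1,2) + 144·C(j-1,3) + 48·C(j-1,4).
At j = 11: j-1 = 10, so c_{11} = 1 + 560 + 6660 + 17280 + 10080 = 34581.

34581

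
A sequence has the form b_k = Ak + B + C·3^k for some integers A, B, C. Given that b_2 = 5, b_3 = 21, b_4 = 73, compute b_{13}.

1594297

The three given values yield: 2A + B + 9C = 5; 3A + B + 27C = 21; 4A + B + 81C = 73.
Subtracting the first from the second: A + 18C = 16.
Subtracting the second from the third: A + 54C = 52.
Solving: C = 1, A = -2, then B = 0.
Hence b_{13} = -2·13 + 0 + 1·1594323 = 1594297.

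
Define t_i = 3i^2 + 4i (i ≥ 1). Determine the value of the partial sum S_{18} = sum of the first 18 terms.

7011

Over i = 1..18: Σi = 171, Σi² = 2109.
Total = (3)·2109 + (4)·171 = 7011.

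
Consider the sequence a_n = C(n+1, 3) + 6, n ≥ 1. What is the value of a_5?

C(6, 3) = 20, so a_5 = 26.

26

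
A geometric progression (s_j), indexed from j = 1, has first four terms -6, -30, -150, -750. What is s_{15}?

Common ratio r = 5.
s_j = (-6)·5^(j-1).
s_{15} = (-6)·5^14 = -36621093750.

-36621093750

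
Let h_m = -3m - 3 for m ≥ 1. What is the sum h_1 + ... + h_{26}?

Over m = 1..26: Σm = 351.
Total = (-3)·351 + (-3)·26 = -1131.

-1131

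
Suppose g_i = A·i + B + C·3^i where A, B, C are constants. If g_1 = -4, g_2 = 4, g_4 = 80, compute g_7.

2192

Plug in i = 1, 2, 4: A + B + 3C = -4; 2A + B + 9C = 4; 4A + B + 81C = 80.
Subtracting the first from the second: A + 6C = 8.
Subtracting the second from the third: 2A + 72C = 76.
Solving: C = 1, A = 2, then B = -9.
Hence g_7 = 2·7 + (-9) + 1·2187 = 2192.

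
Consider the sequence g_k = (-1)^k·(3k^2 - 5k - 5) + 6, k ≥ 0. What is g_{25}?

-1739

(-1)^25 = -1; 3k^2 - 5k - 5 at k=25 is 1745; so g_{25} = -1739.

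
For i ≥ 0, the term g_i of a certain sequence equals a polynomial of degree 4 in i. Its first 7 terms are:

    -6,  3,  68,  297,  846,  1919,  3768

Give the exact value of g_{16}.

154698

1st diffs: 9, 65, 229, 549, 1073, 1849.
2nd diffs: 56, 164, 320, 524, 776.
3rd diffs: 108, 156, 204, 252.
4th diffs: 48, 48, 48 (constant).
Newton forward-difference form: g_i = -6 + 9·C(i,1) + 56·C(i,2) + 108·C(i,3) + 48·C(i,4).
At i = 16: i = 16, so g_{16} = -6 + 144 + 6720 + 60480 + 87360 = 154698.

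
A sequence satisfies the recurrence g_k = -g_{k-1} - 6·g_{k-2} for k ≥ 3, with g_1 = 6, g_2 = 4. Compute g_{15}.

Compute successive terms:
g_3 = -40;  g_4 = 16;  g_5 = 224;  …;  g_{12} = 123520;  g_{13} = -133504;  g_{14} = -607616;  g_{15} = 1408640.

1408640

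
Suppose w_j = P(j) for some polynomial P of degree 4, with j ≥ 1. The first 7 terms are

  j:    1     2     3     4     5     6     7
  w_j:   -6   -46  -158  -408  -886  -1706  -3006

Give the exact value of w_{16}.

1st diffs: -40, -112, -250, -478, -820, -1300.
2nd diffs: -72, -138, -228, -342, -480.
3rd diffs: -66, -90, -114, -138.
4th diffs: -24, -24, -24 (constant).
So w_j = -j^4 - j^3 - 5j^2 - 3j + 4.
Evaluating at j = 16 gives w_{16} = -70956.

-70956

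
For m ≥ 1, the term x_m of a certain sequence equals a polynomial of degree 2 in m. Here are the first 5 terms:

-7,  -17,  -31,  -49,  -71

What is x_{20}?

-881

1st diffs: -10, -14, -18, -22.
2nd diffs: -4, -4, -4 (constant).
So x_m = -2m^2 - 4m - 1.
Evaluating at m = 20 gives x_{20} = -881.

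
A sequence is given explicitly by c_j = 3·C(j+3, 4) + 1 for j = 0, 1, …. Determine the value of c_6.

379

C(9, 4) = 126, so c_6 = 379.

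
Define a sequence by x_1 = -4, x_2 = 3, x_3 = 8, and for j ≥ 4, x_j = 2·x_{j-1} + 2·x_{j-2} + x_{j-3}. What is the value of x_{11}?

Applying the relation repeatedly:
x_4 = 18; x_5 = 55; x_6 = 154; x_7 = 436; x_8 = 1235; x_9 = 3496; x_{10} = 9898; x_{11} = 28023.

28023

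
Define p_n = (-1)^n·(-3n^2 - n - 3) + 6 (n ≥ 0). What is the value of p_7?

(-1)^7 = -1; -3n^2 - n - 3 at n=7 is -157; so p_7 = 163.

163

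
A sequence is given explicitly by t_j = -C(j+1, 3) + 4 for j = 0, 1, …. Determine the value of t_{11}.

C(12, 3) = 220, so t_{11} = -216.

-216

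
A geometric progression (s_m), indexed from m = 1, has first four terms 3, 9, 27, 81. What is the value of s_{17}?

129140163

Common ratio r = 3.
s_m = 3·3^(m-1).
s_{17} = 3·3^16 = 129140163.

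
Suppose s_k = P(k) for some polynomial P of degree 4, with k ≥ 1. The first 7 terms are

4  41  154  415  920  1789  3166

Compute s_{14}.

44165

1st diffs: 37, 113, 261, 505, 869, 1377.
2nd diffs: 76, 148, 244, 364, 508.
3rd diffs: 72, 96, 120, 144.
4th diffs: 24, 24, 24 (constant).
Newton forward-difference form: s_k = 4 + 37·C(k-1,1) + 76·C(k-1,2) + 72·C(k-1,3) + 24·C(k-1,4).
At k = 14: k-1 = 13, so s_{14} = 4 + 481 + 5928 + 20592 + 17160 = 44165.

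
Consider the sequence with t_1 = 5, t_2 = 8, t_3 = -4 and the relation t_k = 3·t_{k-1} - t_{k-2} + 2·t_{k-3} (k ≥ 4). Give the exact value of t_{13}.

Iterate the recurrence:
t_4 = -10; t_5 = -10; t_6 = -28; t_7 = -94; t_8 = -274; t_9 = -784; t_{10} = -2266; t_{11} = -6562; t_{12} = -18988; t_{13} = -54934.

-54934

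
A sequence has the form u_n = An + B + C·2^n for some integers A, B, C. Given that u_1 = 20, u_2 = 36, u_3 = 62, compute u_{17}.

Write the equations: A + B + 2C = 20; 2A + B + 4C = 36; 3A + B + 8C = 62.
Subtracting the first from the second: A + 2C = 16.
Subtracting the second from the third: A + 4C = 26.
Solving: C = 5, A = 6, then B = 4.
Hence u_{17} = 6·17 + 4 + 5·131072 = 655466.

655466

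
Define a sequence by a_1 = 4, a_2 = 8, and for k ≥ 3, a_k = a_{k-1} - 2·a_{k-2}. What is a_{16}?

a_3 = 0  a_4 = -16  a_5 = -16  …  a_{13} = 176  a_{14} = -368  a_{15} = -720  a_{16} = 16.

16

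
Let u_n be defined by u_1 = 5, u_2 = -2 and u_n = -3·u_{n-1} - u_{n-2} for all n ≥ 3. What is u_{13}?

4181

Iterate the recurrence:
u_3 = 1  u_4 = -1  u_5 = 2  …  u_{10} = -233  u_{11} = 610  u_{12} = -1597  u_{13} = 4181.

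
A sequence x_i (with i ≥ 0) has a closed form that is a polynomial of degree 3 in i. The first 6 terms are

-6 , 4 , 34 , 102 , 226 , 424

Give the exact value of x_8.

1642

1st diffs: 10, 30, 68, 124, 198.
2nd diffs: 20, 38, 56, 74.
3rd diffs: 18, 18, 18 (constant).
Newton forward-difference form: x_i = -6 + 10·C(i,1) + 20·C(i,2) + 18·C(i,3).
At i = 8: i = 8, so x_8 = -6 + 80 + 560 + 1008 = 1642.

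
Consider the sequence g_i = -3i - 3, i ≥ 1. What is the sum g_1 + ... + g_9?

-162

Over i = 1..9: Σi = 45.
Total = (-3)·45 + (-3)·9 = -162.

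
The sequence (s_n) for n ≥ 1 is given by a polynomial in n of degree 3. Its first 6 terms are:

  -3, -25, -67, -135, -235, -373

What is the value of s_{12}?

1st diffs: -22, -42, -68, -100, -138.
2nd diffs: -20, -26, -32, -38.
3rd diffs: -6, -6, -6 (constant).
So s_n = -n^3 - 4n^2 - 3n + 5.
Evaluating at n = 12 gives s_{12} = -2335.

-2335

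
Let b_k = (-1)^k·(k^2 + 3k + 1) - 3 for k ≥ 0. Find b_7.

(-1)^7 = -1; k^2 + 3k + 1 at k=7 is 71; so b_7 = -74.

-74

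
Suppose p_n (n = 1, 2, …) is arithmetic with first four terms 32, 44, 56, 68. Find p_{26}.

332

Common difference d = 12.
p_n = 32 + (n - 1)·12.
p_{26} = 32 + 25·12 = 332.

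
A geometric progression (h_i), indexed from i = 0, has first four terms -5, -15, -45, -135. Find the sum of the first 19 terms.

Common ratio r = 3.
h_i = (-5)·3^(i-0).
S = (-5)·(3^19 - 1)/(3 - 1) = (-5)·(1162261467 - 1)/(2) = -2905653665.

-2905653665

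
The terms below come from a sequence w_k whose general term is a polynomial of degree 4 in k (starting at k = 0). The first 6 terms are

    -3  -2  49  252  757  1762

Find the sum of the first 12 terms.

1st diffs: 1, 51, 203, 505, 1005.
2nd diffs: 50, 152, 302, 500.
3rd diffs: 102, 150, 198.
4th diffs: 48, 48 (constant).
Newton forward-difference form: w_k = -3 + 1·C(k,1) + 50·C(k,2) + 102·C(k,3) + 48·C(k,4).
Continuing: …, 3513, 6304, 10477, 16422, …, w_{11} = 35428.
Summing k = 0..11 (12 terms) gives 99536.

99536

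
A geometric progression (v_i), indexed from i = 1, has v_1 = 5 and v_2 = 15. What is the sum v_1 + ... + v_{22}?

Common ratio r = 3.
v_i = 5·3^(i-1).
S = 5·(3^22 - 1)/(3 - 1) = 5·(31381059609 - 1)/(2) = 78452649020.

78452649020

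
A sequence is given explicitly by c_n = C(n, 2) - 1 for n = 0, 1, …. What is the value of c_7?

20

C(7, 2) = 21, so c_7 = 20.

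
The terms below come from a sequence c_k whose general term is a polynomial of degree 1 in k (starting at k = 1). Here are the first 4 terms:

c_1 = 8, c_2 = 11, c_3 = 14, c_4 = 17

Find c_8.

1st diffs: 3, 3, 3 (constant).
So c_k = 3k + 5.
Evaluating at k = 8 gives c_8 = 29.

29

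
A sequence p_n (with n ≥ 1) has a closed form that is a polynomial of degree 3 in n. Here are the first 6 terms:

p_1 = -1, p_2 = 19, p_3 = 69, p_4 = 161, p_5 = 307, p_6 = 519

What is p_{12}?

3849

1st diffs: 20, 50, 92, 146, 212.
2nd diffs: 30, 42, 54, 66.
3rd diffs: 12, 12, 12 (constant).
Newton forward-difference form: p_n = -1 + 20·C(n-1,1) + 30·C(n-1,2) + 12·C(n-1,3).
At n = 12: n-1 = 11, so p_{12} = -1 + 220 + 1650 + 1980 = 3849.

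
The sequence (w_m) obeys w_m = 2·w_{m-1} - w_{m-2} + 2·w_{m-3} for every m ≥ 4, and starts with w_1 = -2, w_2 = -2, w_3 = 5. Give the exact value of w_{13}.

Step forward from the initial values:
w_4 = 8; w_5 = 7; w_6 = 16; w_7 = 41; w_8 = 80; w_9 = 151; w_{10} = 304; w_{11} = 617; w_{12} = 1232; w_{13} = 2455.

2455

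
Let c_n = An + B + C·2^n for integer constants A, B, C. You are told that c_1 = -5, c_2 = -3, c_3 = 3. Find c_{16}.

At n = 1, 2, 3: A + B + 2C = -5; 2A + B + 4C = -3; 3A + B + 8C = 3.
Subtracting the first from the second: A + 2C = 2.
Subtracting the second from the third: A + 4C = 6.
Solving: C = 2, A = -2, then B = -7.
Therefore c_{16} = -32 + (-7) + 2·65536 = 131033.

131033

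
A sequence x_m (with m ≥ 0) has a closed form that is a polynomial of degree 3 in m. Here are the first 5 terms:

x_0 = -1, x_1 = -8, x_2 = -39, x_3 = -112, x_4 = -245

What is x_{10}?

-3311

1st diffs: -7, -31, -73, -133.
2nd diffs: -24, -42, -60.
3rd diffs: -18, -18 (constant).
So x_m = -3m^3 - 3m^2 - m - 1.
Evaluating at m = 10 gives x_{10} = -3311.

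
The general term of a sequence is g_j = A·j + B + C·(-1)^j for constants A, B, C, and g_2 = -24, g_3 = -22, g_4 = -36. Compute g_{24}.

At j = 2, 3, 4: 2A + B + C = -24; 3A + B - C = -22; 4A + B + C = -36.
Subtracting the first from the second: A - 2C = 2.
Subtracting the second from the third: A + 2C = -14.
Solving: C = -4, A = -6, then B = -8.
Hence g_{24} = -6·24 + (-8) + (-4)·1 = -156.

-156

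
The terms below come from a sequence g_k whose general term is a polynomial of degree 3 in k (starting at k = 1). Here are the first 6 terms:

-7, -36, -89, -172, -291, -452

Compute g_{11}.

-2097

1st diffs: -29, -53, -83, -119, -161.
2nd diffs: -24, -30, -36, -42.
3rd diffs: -6, -6, -6 (constant).
Newton forward-difference form: g_k = -7 + (-29)·C(k-1,1) + (-24)·C(k-1,2) + (-6)·C(k-1,3).
At k = 11: k-1 = 10, so g_{11} = -7 - 290 - 1080 - 720 = -2097.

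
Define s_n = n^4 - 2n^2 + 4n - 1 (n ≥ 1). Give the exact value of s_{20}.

159279

s_{20} = 1·20^4 - 2·20^2 + 4·20 - 1 = 159279.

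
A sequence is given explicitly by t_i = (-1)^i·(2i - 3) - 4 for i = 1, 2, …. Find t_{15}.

(-1)^15 = -1; 2i - 3 at i=15 is 27; so t_{15} = -31.

-31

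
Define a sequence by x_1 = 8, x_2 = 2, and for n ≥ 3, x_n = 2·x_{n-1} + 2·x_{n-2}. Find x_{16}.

Iterate the recurrence:
x_3 = 20  x_4 = 44  x_5 = 128  …  x_{13} = 392192  x_{14} = 1071488  x_{15} = 2927360  x_{16} = 7997696.

7997696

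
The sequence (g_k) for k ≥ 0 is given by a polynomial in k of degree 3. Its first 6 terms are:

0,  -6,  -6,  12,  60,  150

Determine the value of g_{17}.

1st diffs: -6, 0, 18, 48, 90.
2nd diffs: 6, 18, 30, 42.
3rd diffs: 12, 12, 12 (constant).
So g_k = 2k^3 - 3k^2 - 5k.
Evaluating at k = 17 gives g_{17} = 8874.

8874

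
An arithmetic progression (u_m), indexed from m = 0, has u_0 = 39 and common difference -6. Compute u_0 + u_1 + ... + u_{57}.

u_m = 39 + (m - 0)·(-6).
u_{57} = -303; S = 58·(39 + (-303))/2 = -7656.

-7656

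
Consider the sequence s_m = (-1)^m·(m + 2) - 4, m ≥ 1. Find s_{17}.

-23

(-1)^17 = -1; m + 2 at m=17 is 19; so s_{17} = -23.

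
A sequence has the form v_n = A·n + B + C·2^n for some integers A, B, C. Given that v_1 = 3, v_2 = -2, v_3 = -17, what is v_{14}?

Write the equations: A + B + 2C = 3; 2A + B + 4C = -2; 3A + B + 8C = -17.
Subtracting the first from the second: A + 2C = -5.
Subtracting the second from the third: A + 4C = -15.
Solving: C = -5, A = 5, then B = 8.
Therefore v_{14} = 70 + 8 + (-5)·16384 = -81842.

-81842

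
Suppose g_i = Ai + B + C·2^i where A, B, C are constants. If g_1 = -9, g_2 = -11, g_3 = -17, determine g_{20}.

-2097119

At i = 1, 2, 3: A + B + 2C = -9; 2A + B + 4C = -11; 3A + B + 8C = -17.
Subtracting the first from the second: A + 2C = -2.
Subtracting the second from the third: A + 4C = -6.
Solving: C = -2, A = 2, then B = -7.
So g_i = 2·i + (-7) + (-2)·2^i; at i=20 this is -2097119.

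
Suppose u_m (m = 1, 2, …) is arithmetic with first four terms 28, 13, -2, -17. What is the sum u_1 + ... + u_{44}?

Common difference d = -15.
u_m = 28 + (m - 1)·(-15).
u_{44} = -617; S = 44·(28 + (-617))/2 = -12958.

-12958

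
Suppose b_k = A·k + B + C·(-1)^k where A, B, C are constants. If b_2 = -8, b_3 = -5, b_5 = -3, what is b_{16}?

Plug in k = 2, 3, 5: 2A + B + C = -8; 3A + B - C = -5; 5A + B - C = -3.
Subtracting the first from the second: A - 2C = 3.
Subtracting the second from the third: 2A = 2.
Solving: C = -1, A = 1, then B = -9.
So b_k = 1·k + (-9) + (-1)·(-1)^k; at k=16 this is 6.

6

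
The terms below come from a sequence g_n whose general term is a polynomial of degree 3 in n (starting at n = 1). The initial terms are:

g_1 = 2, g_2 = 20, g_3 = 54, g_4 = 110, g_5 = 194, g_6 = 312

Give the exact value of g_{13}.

1st diffs: 18, 34, 56, 84, 118.
2nd diffs: 16, 22, 28, 34.
3rd diffs: 6, 6, 6 (constant).
Newton forward-difference form: g_n = 2 + 18·C(n-1,1) + 16·C(n-1,2) + 6·C(n-1,3).
At n = 13: n-1 = 12, so g_{13} = 2 + 216 + 1056 + 1320 = 2594.

2594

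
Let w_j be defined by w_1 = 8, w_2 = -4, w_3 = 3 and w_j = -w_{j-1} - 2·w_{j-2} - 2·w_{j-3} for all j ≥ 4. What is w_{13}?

113

Step forward from the initial values:
w_4 = -11;  w_5 = 13;  w_6 = 3;  w_7 = -7;  w_8 = -25;  w_9 = 33;  w_{10} = 31;  w_{11} = -47;  w_{12} = -81;  w_{13} = 113.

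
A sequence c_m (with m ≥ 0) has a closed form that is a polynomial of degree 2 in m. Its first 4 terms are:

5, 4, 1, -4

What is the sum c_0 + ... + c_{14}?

1st diffs: -1, -3, -5.
2nd diffs: -2, -2 (constant).
So c_m = -m^2 + 5.
Continuing: …, -11, -20, -31, -44, …, c_{14} = -191.
Summing m = 0..14 (15 terms) gives -940.

-940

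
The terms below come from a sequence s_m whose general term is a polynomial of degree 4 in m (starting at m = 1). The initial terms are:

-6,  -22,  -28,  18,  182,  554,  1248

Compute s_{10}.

1st diffs: -16, -6, 46, 164, 372, 694.
2nd diffs: 10, 52, 118, 208, 322.
3rd diffs: 42, 66, 90, 114.
4th diffs: 24, 24, 24 (constant).
Newton forward-difference form: s_m = -6 + (-16)·C(m-1,1) + 10·C(m-1,2) + 42·C(m-1,3) + 24·C(m-1,4).
At m = 10: m-1 = 9, so s_{10} = -6 - 144 + 360 + 3528 + 3024 = 6762.

6762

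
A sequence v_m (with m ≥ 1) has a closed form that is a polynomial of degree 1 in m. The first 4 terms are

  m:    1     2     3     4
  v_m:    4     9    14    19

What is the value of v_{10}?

49

1st diffs: 5, 5, 5 (constant).
So v_m = 5m - 1.
Evaluating at m = 10 gives v_{10} = 49.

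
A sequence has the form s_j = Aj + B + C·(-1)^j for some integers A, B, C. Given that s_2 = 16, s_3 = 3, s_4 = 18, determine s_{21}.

21

Plug in j = 2, 3, 4: 2A + B + C = 16; 3A + B - C = 3; 4A + B + C = 18.
Subtracting the first from the second: A - 2C = -13.
Subtracting the second from the third: A + 2C = 15.
Solving: C = 7, A = 1, then B = 7.
Hence s_{21} = 1·21 + 7 + 7·(-1) = 21.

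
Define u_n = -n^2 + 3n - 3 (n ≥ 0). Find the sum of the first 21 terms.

Over n = 0..20: Σn = 210, Σn² = 2870.
Total = (-1)·2870 + (3)·210 + (-3)·21 = -2303.

-2303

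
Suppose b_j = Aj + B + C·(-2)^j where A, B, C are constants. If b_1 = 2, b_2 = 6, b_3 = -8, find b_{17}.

Plug in j = 1, 2, 3: A + B - 2C = 2; 2A + B + 4C = 6; 3A + B - 8C = -8.
Subtracting the first from the second: A + 6C = 4.
Subtracting the second from the third: A - 12C = -14.
Solving: C = 1, A = -2, then B = 6.
Therefore b_{17} = -34 + 6 + 1·(-131072) = -131100.

-131100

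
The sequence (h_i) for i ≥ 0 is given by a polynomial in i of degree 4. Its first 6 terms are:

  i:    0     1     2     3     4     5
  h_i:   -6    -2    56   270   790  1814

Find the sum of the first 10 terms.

40116

1st diffs: 4, 58, 214, 520, 1024.
2nd diffs: 54, 156, 306, 504.
3rd diffs: 102, 150, 198.
4th diffs: 48, 48 (constant).
So h_i = 2i^4 + 5i^3 - 2i^2 - i - 6.
Continuing: 3588, 6406, 10610, 16590.
Summing i = 0..9 (10 terms) gives 40116.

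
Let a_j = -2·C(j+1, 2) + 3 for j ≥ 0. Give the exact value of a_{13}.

C(14, 2) = 91, so a_{13} = -179.

-179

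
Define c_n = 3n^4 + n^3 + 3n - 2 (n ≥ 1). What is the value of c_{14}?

118032

c_{14} = 3·14^4 + 1·14^3 + 3·14 - 2 = 118032.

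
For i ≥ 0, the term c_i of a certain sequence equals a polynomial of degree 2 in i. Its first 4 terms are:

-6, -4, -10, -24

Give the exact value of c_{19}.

1st diffs: 2, -6, -14.
2nd diffs: -8, -8 (constant).
So c_i = -4i^2 + 6i - 6.
Evaluating at i = 19 gives c_{19} = -1336.

-1336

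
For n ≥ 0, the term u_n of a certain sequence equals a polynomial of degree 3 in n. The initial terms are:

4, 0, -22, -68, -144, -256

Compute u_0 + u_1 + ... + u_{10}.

-5126

1st diffs: -4, -22, -46, -76, -112.
2nd diffs: -18, -24, -30, -36.
3rd diffs: -6, -6, -6 (constant).
Newton forward-difference form: u_n = 4 + (-4)·C(n,1) + (-18)·C(n,2) + (-6)·C(n,3).
Continuing: …, -410, -612, -868, -1184, …, u_{10} = -1566.
Summing n = 0..10 (11 terms) gives -5126.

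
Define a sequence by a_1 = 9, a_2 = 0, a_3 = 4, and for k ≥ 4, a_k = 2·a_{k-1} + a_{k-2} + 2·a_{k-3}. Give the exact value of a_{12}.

52834

Applying the relation repeatedly:
a_4 = 26;  a_5 = 56;  a_6 = 146;  a_7 = 400;  a_8 = 1058;  a_9 = 2808;  a_{10} = 7474;  a_{11} = 19872;  a_{12} = 52834.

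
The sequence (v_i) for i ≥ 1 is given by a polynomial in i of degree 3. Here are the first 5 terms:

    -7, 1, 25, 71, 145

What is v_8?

595

1st diffs: 8, 24, 46, 74.
2nd diffs: 16, 22, 28.
3rd diffs: 6, 6 (constant).
So v_i = i^3 + 2i^2 - 5i - 5.
Evaluating at i = 8 gives v_8 = 595.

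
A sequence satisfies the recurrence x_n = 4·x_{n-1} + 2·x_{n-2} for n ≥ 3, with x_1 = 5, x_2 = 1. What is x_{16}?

3516331648

Step forward from the initial values:
x_3 = 14;  x_4 = 58;  x_5 = 260;  …;  x_{13} = 39917120;  x_{14} = 177610816;  x_{15} = 790277504;  x_{16} = 3516331648.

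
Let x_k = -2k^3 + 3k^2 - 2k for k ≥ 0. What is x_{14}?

-4928

x_{14} = -2·14^3 + 3·14^2 - 2·14 = -4928.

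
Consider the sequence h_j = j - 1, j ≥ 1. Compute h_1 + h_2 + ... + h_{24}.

276

Over j = 1..24: Σj = 300.
Total = (1)·300 + (-1)·24 = 276.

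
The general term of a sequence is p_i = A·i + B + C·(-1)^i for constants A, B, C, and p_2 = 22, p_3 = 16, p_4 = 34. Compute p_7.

40

The three given values yield: 2A + B + C = 22; 3A + B - C = 16; 4A + B + C = 34.
Subtracting the first from the second: A - 2C = -6.
Subtracting the second from the third: A + 2C = 18.
Solving: C = 6, A = 6, then B = 4.
Hence p_7 = 6·7 + 4 + 6·(-1) = 40.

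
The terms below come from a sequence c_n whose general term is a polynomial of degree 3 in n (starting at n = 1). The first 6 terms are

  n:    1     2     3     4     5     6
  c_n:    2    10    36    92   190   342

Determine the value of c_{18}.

1st diffs: 8, 26, 56, 98, 152.
2nd diffs: 18, 30, 42, 54.
3rd diffs: 12, 12, 12 (constant).
Newton forward-difference form: c_n = 2 + 8·C(n-1,1) + 18·C(n-1,2) + 12·C(n-1,3).
At n = 18: n-1 = 17, so c_{18} = 2 + 136 + 2448 + 8160 = 10746.

10746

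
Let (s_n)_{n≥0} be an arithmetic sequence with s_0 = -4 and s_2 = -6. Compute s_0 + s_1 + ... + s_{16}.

Common difference d = (-6 - (-4)) / (2 - 0) = -1.
s_n = -4 + (n - 0)·(-1).
s_{16} = -20; S = 17·(-4 + (-20))/2 = -204.

-204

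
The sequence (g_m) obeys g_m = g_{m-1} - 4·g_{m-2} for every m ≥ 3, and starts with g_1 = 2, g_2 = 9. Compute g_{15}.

4129

Iterate the recurrence:
g_3 = 1  g_4 = -35  g_5 = -39  …  g_{12} = 6461  g_{13} = -9991  g_{14} = -35835  g_{15} = 4129.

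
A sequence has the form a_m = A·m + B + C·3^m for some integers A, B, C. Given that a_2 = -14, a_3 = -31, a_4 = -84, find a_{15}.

Plug in m = 2, 3, 4: 2A + B + 9C = -14; 3A + B + 27C = -31; 4A + B + 81C = -84.
Subtracting the first from the second: A + 18C = -17.
Subtracting the second from the third: A + 54C = -53.
Solving: C = -1, A = 1, then B = -7.
Therefore a_{15} = 15 + (-7) + (-1)·14348907 = -14348899.

-14348899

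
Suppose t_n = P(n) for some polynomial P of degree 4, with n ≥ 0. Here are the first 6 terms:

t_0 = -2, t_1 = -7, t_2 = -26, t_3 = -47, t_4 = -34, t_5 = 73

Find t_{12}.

1st diffs: -5, -19, -21, 13, 107.
2nd diffs: -14, -2, 34, 94.
3rd diffs: 12, 36, 60.
4th diffs: 24, 24 (constant).
So t_n = n^4 - 4n^3 - 2n^2 - 2.
Evaluating at n = 12 gives t_{12} = 13534.

13534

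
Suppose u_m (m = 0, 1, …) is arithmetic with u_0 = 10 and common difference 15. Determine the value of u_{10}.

160

u_m = 10 + (m - 0)·15.
u_{10} = 10 + 10·15 = 160.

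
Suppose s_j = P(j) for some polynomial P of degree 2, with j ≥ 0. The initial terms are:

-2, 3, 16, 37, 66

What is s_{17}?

1st diffs: 5, 13, 21, 29.
2nd diffs: 8, 8, 8 (constant).
Newton forward-difference form: s_j = -2 + 5·C(j,1) + 8·C(j,2).
At j = 17: j = 17, so s_{17} = -2 + 85 + 1088 = 1171.

1171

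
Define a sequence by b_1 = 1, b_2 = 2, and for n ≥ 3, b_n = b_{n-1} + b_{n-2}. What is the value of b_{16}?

b_3 = 3; b_4 = 5; b_5 = 8; …; b_{13} = 377; b_{14} = 610; b_{15} = 987; b_{16} = 1597.

1597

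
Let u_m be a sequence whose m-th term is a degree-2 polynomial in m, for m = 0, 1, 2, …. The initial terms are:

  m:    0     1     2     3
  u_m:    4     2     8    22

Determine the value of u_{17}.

1058

1st diffs: -2, 6, 14.
2nd diffs: 8, 8 (constant).
So u_m = 4m^2 - 6m + 4.
Evaluating at m = 17 gives u_{17} = 1058.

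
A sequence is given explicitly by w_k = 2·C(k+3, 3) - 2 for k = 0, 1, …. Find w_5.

C(8, 3) = 56, so w_5 = 110.

110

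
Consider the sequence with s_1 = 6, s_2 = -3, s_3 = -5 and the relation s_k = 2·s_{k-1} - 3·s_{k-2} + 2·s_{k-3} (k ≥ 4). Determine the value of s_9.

15

Compute successive terms:
s_4 = 11;  s_5 = 31;  s_6 = 19;  s_7 = -33;  s_8 = -61;  s_9 = 15.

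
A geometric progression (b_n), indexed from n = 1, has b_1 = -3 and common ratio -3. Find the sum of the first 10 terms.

44286

b_n = (-3)·(-3)^(n-1).
S = (-3)·((-3)^10 - 1)/(-3 - 1) = (-3)·(59049 - 1)/(-4) = 44286.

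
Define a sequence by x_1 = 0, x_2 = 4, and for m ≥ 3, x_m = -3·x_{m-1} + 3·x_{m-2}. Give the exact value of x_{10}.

141264

Iterate the recurrence:
x_3 = -12; x_4 = 48; x_5 = -180; x_6 = 684; x_7 = -2592; x_8 = 9828; x_9 = -37260; x_{10} = 141264.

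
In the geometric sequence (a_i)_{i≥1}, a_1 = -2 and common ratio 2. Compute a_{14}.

a_i = (-2)·2^(i-1).
a_{14} = (-2)·2^13 = -16384.

-16384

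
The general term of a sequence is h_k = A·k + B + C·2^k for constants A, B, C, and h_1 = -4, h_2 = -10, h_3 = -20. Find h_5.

-72

Plug in k = 1, 2, 3: A + B + 2C = -4; 2A + B + 4C = -10; 3A + B + 8C = -20.
Subtracting the first from the second: A + 2C = -6.
Subtracting the second from the third: A + 4C = -10.
Solving: C = -2, A = -2, then B = 2.
So h_k = -2·k + 2 + (-2)·2^k; at k=5 this is -72.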